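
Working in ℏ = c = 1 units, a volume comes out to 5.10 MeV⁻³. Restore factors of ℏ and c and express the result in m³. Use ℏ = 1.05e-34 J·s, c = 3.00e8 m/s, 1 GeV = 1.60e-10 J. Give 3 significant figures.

3.89e-38 m³

Volume is [L]³ = [E]⁻³·(ℏc)³.
1 GeV⁻³ → (ℏc)³ × (1 GeV in J)⁻³ = 7.63e-48 m³.
Convert the energy scale: 5.10 MeV⁻³ = 5.10e9 GeV⁻³.
Result: 5.10e9 × 7.63e-48 = 3.89e-38 m³.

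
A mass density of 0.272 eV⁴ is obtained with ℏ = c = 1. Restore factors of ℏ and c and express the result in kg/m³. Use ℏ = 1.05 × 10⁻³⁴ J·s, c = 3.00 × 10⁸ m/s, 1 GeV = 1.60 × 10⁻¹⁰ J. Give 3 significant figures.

Mass density is [E]/(c²[L]³) = [E]⁴/(ℏ³c⁵).
1 GeV⁴ → 1/(ℏ³c⁵) × (1 GeV in J)⁴ = 2.33 × 10²⁰ kg/m³.
Convert the energy scale: 0.272 eV⁴ = 2.72 × 10⁻³⁷ GeV⁴.
Result: 2.72 × 10⁻³⁷ × 2.33 × 10²⁰ = 6.34 × 10⁻¹⁷ kg/m³.

6.34 × 10⁻¹⁷ kg/m³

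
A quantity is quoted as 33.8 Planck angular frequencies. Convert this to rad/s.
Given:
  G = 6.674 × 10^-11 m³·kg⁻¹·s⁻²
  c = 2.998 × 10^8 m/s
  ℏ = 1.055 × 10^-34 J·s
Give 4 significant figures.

One Planck angular frequency: ω_P = √(c⁵/(ℏG)) = 1.855 × 10^43 rad/s.
33.8 × 1.855 × 10^43 rad/s = 6.269 × 10^44 rad/s

6.269 × 10^44 rad/s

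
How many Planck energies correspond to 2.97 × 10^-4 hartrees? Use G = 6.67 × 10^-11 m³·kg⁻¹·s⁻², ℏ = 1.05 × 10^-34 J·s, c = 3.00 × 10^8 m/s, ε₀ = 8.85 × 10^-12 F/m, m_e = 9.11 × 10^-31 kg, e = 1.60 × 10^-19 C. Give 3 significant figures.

6.65 × 10^-31

hartree: E_h = m_e e⁴/(4πε₀ℏ)² = 4.38 × 10^-18 J
Planck energy: E_P = √(ℏc⁵/G) = 1.96 × 10^9 J
2.97 × 10^-4 × 4.38 × 10^-18 / 1.96 × 10^9 = 6.65 × 10^-31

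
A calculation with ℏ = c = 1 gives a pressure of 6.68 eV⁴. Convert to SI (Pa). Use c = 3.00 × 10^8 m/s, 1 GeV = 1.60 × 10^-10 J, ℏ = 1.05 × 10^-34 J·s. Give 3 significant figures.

140 Pa

Pressure is [E]/[L]³ = [E]⁴/(ℏc)³.
1 GeV⁴ → 1/(ℏc)³ × (1 GeV in J)⁴ = 2.10 × 10^37 Pa.
Convert the energy scale: 6.68 eV⁴ = 6.68 × 10^-36 GeV⁴.
Result: 6.68 × 10^-36 × 2.10 × 10^37 = 140 Pa.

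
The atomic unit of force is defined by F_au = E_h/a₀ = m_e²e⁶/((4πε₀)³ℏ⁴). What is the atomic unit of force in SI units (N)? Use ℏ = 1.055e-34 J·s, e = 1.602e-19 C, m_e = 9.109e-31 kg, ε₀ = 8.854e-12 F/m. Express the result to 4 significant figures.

F_au = E_h/a₀ = m_e²e⁶/((4πε₀)³ℏ⁴)
E_h = 4.354e-18 J
a₀ = 5.297e-11 m
E_h/a₀ = 8.220e-8 N

8.220e-8 N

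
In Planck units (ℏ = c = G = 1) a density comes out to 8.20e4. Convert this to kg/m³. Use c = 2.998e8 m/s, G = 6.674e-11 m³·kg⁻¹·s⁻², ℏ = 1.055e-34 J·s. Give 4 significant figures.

One Planck density: ρ_P = c⁵/(ℏG²) = 5.154e96 kg/m³.
8.20e4 × 5.154e96 kg/m³ = 4.226e101 kg/m³

4.226e101 kg/m³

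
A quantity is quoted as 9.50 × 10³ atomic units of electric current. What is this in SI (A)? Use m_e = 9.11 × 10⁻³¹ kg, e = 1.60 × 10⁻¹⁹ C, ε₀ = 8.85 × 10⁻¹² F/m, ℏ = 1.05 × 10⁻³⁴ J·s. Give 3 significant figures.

One atomic unit of electric current: I_au = e E_h/ℏ = m_e e⁵/((4πε₀)²ℏ³) = 6.67 × 10⁻³ A.
9.50 × 10³ × 6.67 × 10⁻³ A = 63.4 A

63.4 A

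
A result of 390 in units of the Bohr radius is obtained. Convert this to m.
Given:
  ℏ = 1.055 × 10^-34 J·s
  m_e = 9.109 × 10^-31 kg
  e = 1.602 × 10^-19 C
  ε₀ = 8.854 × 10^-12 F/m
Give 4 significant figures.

2.066 × 10^-8 m

One Bohr radius: a₀ = 4πε₀ℏ²/(m_e e²) = 5.297 × 10^-11 m.
390 × 5.297 × 10^-11 m = 2.066 × 10^-8 m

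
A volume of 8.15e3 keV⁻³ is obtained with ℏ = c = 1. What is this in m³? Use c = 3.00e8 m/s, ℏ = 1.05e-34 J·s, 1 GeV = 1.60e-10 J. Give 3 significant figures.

6.22e-26 m³

Volume is [L]³ = [E]⁻³·(ℏc)³.
1 GeV⁻³ → (ℏc)³ × (1 GeV in J)⁻³ = 7.63e-48 m³.
Convert the energy scale: 8.15e3 keV⁻³ = 8.15e21 GeV⁻³.
Result: 8.15e21 × 7.63e-48 = 6.22e-26 m³.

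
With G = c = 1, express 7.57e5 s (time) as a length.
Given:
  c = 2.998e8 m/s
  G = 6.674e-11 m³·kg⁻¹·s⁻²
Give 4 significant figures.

Time → length via c.
7.57e5 s × (c) = 2.269e14 m

2.269e14 m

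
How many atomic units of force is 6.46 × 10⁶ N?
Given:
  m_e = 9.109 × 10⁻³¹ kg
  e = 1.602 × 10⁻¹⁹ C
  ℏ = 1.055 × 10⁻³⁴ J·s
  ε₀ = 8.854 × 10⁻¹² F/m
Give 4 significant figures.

7.859 × 10¹³

atomic unit of force: F_au = E_h/a₀ = m_e²e⁶/((4πε₀)³ℏ⁴) = 8.220 × 10⁻⁸ N.
6.46 × 10⁶ / 8.220 × 10⁻⁸ = 7.859 × 10¹³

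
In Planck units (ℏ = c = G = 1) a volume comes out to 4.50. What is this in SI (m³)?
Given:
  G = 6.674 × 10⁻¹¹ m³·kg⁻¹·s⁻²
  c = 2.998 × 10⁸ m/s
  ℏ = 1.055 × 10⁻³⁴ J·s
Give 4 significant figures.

1.901 × 10⁻¹⁰⁴ m³

One Planck volume: V_P = (ℏG/c³)^(3/2) = 4.224 × 10⁻¹⁰⁵ m³.
4.50 × 4.224 × 10⁻¹⁰⁵ m³ = 1.901 × 10⁻¹⁰⁴ m³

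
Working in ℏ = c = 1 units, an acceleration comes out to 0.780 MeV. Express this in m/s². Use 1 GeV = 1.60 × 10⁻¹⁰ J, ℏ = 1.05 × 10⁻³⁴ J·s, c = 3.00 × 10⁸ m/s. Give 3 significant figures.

Acceleration is [L]/[T]² = c·[E]/ℏ.
1 GeV → c/ℏ × (1 GeV in J) = 4.57 × 10³² m/s².
Convert the energy scale: 0.780 MeV = 7.80 × 10⁻⁴ GeV.
Result: 7.80 × 10⁻⁴ × 4.57 × 10³² = 3.57 × 10²⁹ m/s².

3.57 × 10²⁹ m/s²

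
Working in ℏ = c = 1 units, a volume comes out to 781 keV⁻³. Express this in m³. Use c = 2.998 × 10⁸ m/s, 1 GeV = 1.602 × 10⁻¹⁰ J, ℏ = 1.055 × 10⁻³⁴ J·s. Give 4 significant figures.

6.011 × 10⁻²⁷ m³

Volume is [L]³ = [E]⁻³·(ℏc)³.
1 GeV⁻³ → (ℏc)³ × (1 GeV in J)⁻³ = 7.696 × 10⁻⁴⁸ m³.
Convert the energy scale: 781 keV⁻³ = 7.81 × 10²⁰ GeV⁻³.
Result: 7.81 × 10²⁰ × 7.696 × 10⁻⁴⁸ = 6.011 × 10⁻²⁷ m³.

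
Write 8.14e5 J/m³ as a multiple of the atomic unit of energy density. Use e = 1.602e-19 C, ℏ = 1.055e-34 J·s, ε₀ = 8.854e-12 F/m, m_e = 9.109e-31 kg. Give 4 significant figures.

2.779e-8

atomic unit of energy density: u_au = E_h/a₀³ = m_e⁴e¹⁰/((4πε₀)⁵ℏ⁸) = 2.929e13 J/m³.
8.14e5 / 2.929e13 = 2.779e-8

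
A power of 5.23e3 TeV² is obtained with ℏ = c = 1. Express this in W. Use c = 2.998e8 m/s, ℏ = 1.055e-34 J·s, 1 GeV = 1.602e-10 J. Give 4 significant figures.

Power is [E]/[T] = [E]²/ℏ.
1 GeV² → 1/ℏ × (1 GeV in J)² = 2.433e14 W.
Convert the energy scale: 5.23e3 TeV² = 5.23e9 GeV².
Result: 5.23e9 × 2.433e14 = 1.272e24 W.

1.272e24 W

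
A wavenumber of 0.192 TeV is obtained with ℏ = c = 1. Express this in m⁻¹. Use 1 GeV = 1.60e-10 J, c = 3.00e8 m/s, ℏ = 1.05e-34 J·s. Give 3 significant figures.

Inverse length is [E]/(ℏc).
1 GeV → 1/(ℏc) × (1 GeV in J) = 5.08e15 m⁻¹.
Convert the energy scale: 0.192 TeV = 192 GeV.
Result: 192 × 5.08e15 = 9.75e17 m⁻¹.

9.75e17 m⁻¹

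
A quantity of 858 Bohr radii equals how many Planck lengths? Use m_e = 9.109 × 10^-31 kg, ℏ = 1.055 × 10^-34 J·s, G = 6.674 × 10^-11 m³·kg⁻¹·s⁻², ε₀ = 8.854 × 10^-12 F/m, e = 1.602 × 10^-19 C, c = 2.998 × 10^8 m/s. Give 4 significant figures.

Bohr radius: a₀ = 4πε₀ℏ²/(m_e e²) = 5.297 × 10^-11 m
Planck length: ℓ_P = √(ℏG/c³) = 1.616 × 10^-35 m
858 × 5.297 × 10^-11 / 1.616 × 10^-35 = 2.812 × 10^27

2.812 × 10^27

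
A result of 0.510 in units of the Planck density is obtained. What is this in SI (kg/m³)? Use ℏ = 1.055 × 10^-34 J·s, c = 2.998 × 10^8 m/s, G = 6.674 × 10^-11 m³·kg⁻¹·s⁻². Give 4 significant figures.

One Planck density: ρ_P = c⁵/(ℏG²) = 5.154 × 10^96 kg/m³.
0.510 × 5.154 × 10^96 kg/m³ = 2.628 × 10^96 kg/m³

2.628 × 10^96 kg/m³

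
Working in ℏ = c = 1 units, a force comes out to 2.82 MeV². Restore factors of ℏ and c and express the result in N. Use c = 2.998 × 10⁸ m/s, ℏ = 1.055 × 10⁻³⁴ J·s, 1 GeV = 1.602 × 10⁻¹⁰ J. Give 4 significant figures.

Force is [E]/[L] = [E]²/(ℏc); restore (ℏc)⁻¹.
1 GeV² → 1/(ℏc) × (1 GeV in J)² = 8.114 × 10⁵ N.
Convert the energy scale: 2.82 MeV² = 2.82 × 10⁻⁶ GeV².
Result: 2.82 × 10⁻⁶ × 8.114 × 10⁵ = 2.288 N.

2.288 N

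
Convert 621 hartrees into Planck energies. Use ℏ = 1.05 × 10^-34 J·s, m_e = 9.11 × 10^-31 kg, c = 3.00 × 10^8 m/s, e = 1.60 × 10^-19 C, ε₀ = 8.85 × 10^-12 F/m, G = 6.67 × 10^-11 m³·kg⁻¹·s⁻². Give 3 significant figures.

1.39 × 10^-24

hartree: E_h = m_e e⁴/(4πε₀ℏ)² = 4.38 × 10^-18 J
Planck energy: E_P = √(ℏc⁵/G) = 1.96 × 10^9 J
621 × 4.38 × 10^-18 / 1.96 × 10^9 = 1.39 × 10^-24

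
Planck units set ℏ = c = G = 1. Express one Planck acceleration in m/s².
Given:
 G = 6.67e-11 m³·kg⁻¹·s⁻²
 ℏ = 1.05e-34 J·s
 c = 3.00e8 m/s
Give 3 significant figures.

5.59e51 m/s²

From ℏ = c = G = 1 the acceleration scale is a_P = √(c⁷/(ℏG)).
  = √(3.12e103)
  = 5.59e51 m/s²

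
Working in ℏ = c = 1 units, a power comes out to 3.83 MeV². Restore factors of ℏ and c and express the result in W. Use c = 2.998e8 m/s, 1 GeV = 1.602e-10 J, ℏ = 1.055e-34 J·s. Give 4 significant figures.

Power is [E]/[T] = [E]²/ℏ.
1 GeV² → 1/ℏ × (1 GeV in J)² = 2.433e14 W.
Convert the energy scale: 3.83 MeV² = 3.83e-6 GeV².
Result: 3.83e-6 × 2.433e14 = 9.317e8 W.

9.317e8 W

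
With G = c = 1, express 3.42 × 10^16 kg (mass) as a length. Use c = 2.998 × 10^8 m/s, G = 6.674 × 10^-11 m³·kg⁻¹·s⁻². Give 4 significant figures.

2.540 × 10^-11 m

In G = c = 1 units mass has dimensions of length; the conversion factor is G/c².
3.42 × 10^16 kg × (G/c²) = 2.540 × 10^-11 m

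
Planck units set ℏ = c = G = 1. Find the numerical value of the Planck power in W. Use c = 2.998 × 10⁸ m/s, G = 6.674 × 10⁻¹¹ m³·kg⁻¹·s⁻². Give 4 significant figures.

3.629 × 10⁵² W

Dimensional analysis gives P_P = c⁵/G.
  = 2.422 × 10⁴² / 6.674 × 10⁻¹¹
  = 3.629 × 10⁵² W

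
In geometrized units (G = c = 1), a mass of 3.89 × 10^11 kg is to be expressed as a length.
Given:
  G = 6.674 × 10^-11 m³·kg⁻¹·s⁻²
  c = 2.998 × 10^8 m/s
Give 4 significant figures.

In G = c = 1 units mass has dimensions of length; the conversion factor is G/c².
3.89 × 10^11 kg × (G/c²) = 2.889 × 10^-16 m

2.889 × 10^-16 m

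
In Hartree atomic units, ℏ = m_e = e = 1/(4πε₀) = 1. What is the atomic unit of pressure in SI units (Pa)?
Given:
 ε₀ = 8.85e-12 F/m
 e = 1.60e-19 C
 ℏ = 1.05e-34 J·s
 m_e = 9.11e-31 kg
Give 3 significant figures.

Dimensional analysis gives P_au = E_h/a₀³ = m_e⁴e¹⁰/((4πε₀)⁵ℏ⁸).
E_h = 4.38e-18 J
a₀ = 5.26e-11 m
E_h/a₀³ = 3.01e13 Pa

3.01e13 Pa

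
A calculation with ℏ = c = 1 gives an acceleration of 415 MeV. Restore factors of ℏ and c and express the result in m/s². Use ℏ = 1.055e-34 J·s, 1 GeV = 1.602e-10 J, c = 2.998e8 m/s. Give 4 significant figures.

Acceleration is [L]/[T]² = c·[E]/ℏ.
1 GeV → c/ℏ × (1 GeV in J) = 4.552e32 m/s².
Convert the energy scale: 415 MeV = 0.415 GeV.
Result: 0.415 × 4.552e32 = 1.889e32 m/s².

1.889e32 m/s²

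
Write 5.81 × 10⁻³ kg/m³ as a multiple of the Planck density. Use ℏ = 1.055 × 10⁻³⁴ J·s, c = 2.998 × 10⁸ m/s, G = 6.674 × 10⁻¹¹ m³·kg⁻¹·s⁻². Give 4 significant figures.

1.127 × 10⁻⁹⁹

Planck density: ρ_P = c⁵/(ℏG²) = 5.154 × 10⁹⁶ kg/m³.
5.81 × 10⁻³ / 5.154 × 10⁹⁶ = 1.127 × 10⁻⁹⁹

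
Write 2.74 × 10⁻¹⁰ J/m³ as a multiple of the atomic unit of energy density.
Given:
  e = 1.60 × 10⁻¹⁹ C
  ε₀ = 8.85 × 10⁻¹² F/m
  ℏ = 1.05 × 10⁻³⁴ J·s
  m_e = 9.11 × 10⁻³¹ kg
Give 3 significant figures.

9.09 × 10⁻²⁴

atomic unit of energy density: u_au = E_h/a₀³ = m_e⁴e¹⁰/((4πε₀)⁵ℏ⁸) = 3.01 × 10¹³ J/m³.
2.74 × 10⁻¹⁰ / 3.01 × 10¹³ = 9.09 × 10⁻²⁴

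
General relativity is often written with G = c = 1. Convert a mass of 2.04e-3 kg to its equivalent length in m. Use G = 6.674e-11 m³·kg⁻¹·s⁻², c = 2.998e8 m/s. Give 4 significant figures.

In G = c = 1 units mass has dimensions of length; the conversion factor is G/c².
2.04e-3 kg × (G/c²) = 1.515e-30 m

1.515e-30 m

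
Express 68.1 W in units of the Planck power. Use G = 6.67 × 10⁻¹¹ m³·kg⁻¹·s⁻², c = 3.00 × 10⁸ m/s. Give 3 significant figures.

Planck power: P_P = c⁵/G = 3.64 × 10⁵² W.
68.1 / 3.64 × 10⁵² = 1.87 × 10⁻⁵¹

1.87 × 10⁻⁵¹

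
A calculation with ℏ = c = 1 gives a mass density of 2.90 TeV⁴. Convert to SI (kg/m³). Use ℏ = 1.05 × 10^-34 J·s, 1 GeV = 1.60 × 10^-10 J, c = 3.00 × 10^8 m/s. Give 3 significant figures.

Mass density is [E]/(c²[L]³) = [E]⁴/(ℏ³c⁵).
1 GeV⁴ → 1/(ℏ³c⁵) × (1 GeV in J)⁴ = 2.33 × 10^20 kg/m³.
Convert the energy scale: 2.90 TeV⁴ = 2.90 × 10^12 GeV⁴.
Result: 2.90 × 10^12 × 2.33 × 10^20 = 6.76 × 10^32 kg/m³.

6.76 × 10^32 kg/m³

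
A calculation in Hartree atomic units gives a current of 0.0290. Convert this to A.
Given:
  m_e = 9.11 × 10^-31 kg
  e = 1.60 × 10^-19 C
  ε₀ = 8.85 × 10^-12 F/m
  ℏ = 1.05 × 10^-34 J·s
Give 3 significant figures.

1.93 × 10^-4 A

One atomic unit of electric current: I_au = e E_h/ℏ = m_e e⁵/((4πε₀)²ℏ³) = 6.67 × 10^-3 A.
0.0290 × 6.67 × 10^-3 A = 1.93 × 10^-4 A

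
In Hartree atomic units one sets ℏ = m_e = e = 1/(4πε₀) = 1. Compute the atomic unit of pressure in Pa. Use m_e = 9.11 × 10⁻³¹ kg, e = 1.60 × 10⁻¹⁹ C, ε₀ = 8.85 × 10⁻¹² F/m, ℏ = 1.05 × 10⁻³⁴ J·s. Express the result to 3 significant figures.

P_au = E_h/a₀³ = m_e⁴e¹⁰/((4πε₀)⁵ℏ⁸)
E_h = 4.38 × 10⁻¹⁸ J
a₀ = 5.26 × 10⁻¹¹ m
E_h/a₀³ = 3.01 × 10¹³ Pa

3.01 × 10¹³ Pa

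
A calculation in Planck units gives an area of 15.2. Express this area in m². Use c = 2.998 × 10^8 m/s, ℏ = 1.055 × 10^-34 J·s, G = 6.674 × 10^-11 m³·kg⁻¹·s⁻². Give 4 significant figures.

3.972 × 10^-69 m²

One Planck area: A_P = ℏG/c³ = 2.613 × 10^-70 m².
15.2 × 2.613 × 10^-70 m² = 3.972 × 10^-69 m²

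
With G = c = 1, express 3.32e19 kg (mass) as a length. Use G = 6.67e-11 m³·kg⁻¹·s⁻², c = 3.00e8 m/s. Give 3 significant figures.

In G = c = 1 units mass has dimensions of length; the conversion factor is G/c².
3.32e19 kg × (G/c²) = 2.46e-8 m

2.46e-8 m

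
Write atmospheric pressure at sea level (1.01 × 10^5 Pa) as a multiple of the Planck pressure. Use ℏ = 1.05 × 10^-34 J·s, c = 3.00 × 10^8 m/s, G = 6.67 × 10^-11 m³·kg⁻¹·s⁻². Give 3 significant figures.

Planck pressure: p_P = c⁷/(ℏG²) = 4.68 × 10^113 Pa.
1.01 × 10^5 / 4.68 × 10^113 = 2.16 × 10^-109

2.16 × 10^-109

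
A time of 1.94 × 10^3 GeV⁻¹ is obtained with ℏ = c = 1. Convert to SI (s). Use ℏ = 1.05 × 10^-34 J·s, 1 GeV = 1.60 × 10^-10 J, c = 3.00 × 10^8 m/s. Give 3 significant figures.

1.27 × 10^-21 s

A time is [E]⁻¹ in ℏ=c=1; restore one factor of ℏ.
1 GeV⁻¹ → ℏ × (1 GeV in J)⁻¹ = 6.56 × 10^-25 s.
Result: 1.94 × 10^3 × 6.56 × 10^-25 = 1.27 × 10^-21 s.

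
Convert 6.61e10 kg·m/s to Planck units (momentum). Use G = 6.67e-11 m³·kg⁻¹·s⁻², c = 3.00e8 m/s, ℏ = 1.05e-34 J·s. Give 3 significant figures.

Planck momentum: p_P = √(ℏc³/G) = 6.52 kg·m/s.
6.61e10 / 6.52 = 1.01e10

1.01e10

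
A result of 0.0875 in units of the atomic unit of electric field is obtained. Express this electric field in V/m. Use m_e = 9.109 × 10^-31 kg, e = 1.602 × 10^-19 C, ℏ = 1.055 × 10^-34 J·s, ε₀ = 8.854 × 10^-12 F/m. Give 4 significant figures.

One atomic unit of electric field: E_au = E_h/(e a₀) = m_e²e⁵/((4πε₀)³ℏ⁴) = 5.131 × 10^11 V/m.
0.0875 × 5.131 × 10^11 V/m = 4.490 × 10^10 V/m

4.490 × 10^10 V/m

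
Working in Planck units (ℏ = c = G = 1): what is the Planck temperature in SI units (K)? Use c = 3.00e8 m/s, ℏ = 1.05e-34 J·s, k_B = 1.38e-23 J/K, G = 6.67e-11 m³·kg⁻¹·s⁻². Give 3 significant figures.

From ℏ = c = G = 1 the temperature scale is T_P = √(ℏc⁵/G) / k_B.
  = √(3.83e18) × 7.25e22
  = 1.42e32 K

1.42e32 K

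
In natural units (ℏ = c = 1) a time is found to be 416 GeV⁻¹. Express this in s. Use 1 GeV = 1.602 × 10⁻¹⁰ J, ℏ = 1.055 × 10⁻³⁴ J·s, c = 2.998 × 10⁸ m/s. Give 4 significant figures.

A time is [E]⁻¹ in ℏ=c=1; restore one factor of ℏ.
1 GeV⁻¹ → ℏ × (1 GeV in J)⁻¹ = 6.586 × 10⁻²⁵ s.
Result: 416 × 6.586 × 10⁻²⁵ = 2.740 × 10⁻²² s.

2.740 × 10⁻²² s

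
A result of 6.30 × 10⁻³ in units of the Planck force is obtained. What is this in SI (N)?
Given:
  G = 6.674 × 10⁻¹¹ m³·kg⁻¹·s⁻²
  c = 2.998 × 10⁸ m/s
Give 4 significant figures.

7.626 × 10⁴¹ N

One Planck force: F_P = c⁴/G = 1.210 × 10⁴⁴ N.
6.30 × 10⁻³ × 1.210 × 10⁴⁴ N = 7.626 × 10⁴¹ N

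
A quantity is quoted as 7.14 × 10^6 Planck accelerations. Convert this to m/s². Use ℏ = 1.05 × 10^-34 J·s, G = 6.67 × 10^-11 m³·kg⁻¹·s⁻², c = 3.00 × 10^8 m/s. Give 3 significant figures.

3.99 × 10^58 m/s²

One Planck acceleration: a_P = √(c⁷/(ℏG)) = 5.59 × 10^51 m/s².
7.14 × 10^6 × 5.59 × 10^51 m/s² = 3.99 × 10^58 m/s²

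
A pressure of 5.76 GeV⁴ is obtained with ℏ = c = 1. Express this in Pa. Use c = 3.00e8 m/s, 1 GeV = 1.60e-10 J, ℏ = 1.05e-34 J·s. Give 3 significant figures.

Pressure is [E]/[L]³ = [E]⁴/(ℏc)³.
1 GeV⁴ → 1/(ℏc)³ × (1 GeV in J)⁴ = 2.10e37 Pa.
Result: 5.76 × 2.10e37 = 1.21e38 Pa.

1.21e38 Pa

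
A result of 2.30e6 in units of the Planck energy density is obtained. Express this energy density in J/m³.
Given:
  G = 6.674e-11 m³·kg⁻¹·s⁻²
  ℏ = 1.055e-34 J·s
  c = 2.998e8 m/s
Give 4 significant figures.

1.065e120 J/m³

One Planck energy density: u_P = c⁷/(ℏG²) = 4.632e113 J/m³.
2.30e6 × 4.632e113 J/m³ = 1.065e120 J/m³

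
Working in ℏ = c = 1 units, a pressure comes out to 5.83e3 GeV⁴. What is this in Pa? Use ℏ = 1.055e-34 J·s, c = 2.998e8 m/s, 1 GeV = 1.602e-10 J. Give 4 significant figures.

1.214e41 Pa

Pressure is [E]/[L]³ = [E]⁴/(ℏc)³.
1 GeV⁴ → 1/(ℏc)³ × (1 GeV in J)⁴ = 2.082e37 Pa.
Result: 5.83e3 × 2.082e37 = 1.214e41 Pa.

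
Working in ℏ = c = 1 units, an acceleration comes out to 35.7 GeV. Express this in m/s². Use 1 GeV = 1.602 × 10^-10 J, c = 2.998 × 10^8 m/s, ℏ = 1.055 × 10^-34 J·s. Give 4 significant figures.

Acceleration is [L]/[T]² = c·[E]/ℏ.
1 GeV → c/ℏ × (1 GeV in J) = 4.552 × 10^32 m/s².
Result: 35.7 × 4.552 × 10^32 = 1.625 × 10^34 m/s².

1.625 × 10^34 m/s²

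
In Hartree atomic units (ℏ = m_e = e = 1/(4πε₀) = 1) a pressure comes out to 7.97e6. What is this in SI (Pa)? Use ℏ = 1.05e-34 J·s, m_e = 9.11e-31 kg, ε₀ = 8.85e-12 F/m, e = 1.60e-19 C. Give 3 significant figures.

One atomic unit of pressure: P_au = E_h/a₀³ = m_e⁴e¹⁰/((4πε₀)⁵ℏ⁸) = 3.01e13 Pa.
7.97e6 × 3.01e13 Pa = 2.40e20 Pa

2.40e20 Pa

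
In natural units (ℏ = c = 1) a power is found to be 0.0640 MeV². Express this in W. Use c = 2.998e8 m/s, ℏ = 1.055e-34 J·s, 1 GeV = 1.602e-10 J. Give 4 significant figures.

Power is [E]/[T] = [E]²/ℏ.
1 GeV² → 1/ℏ × (1 GeV in J)² = 2.433e14 W.
Convert the energy scale: 0.0640 MeV² = 6.40e-8 GeV².
Result: 6.40e-8 × 2.433e14 = 1.557e7 W.

1.557e7 W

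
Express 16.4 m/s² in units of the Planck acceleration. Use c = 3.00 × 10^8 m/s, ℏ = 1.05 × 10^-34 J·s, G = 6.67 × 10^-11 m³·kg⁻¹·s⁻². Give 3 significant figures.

2.93 × 10^-51

Planck acceleration: a_P = √(c⁷/(ℏG)) = 5.59 × 10^51 m/s².
16.4 / 5.59 × 10^51 = 2.93 × 10^-51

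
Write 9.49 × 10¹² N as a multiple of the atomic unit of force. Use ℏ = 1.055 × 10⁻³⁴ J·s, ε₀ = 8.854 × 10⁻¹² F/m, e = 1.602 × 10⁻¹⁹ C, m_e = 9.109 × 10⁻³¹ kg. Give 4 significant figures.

atomic unit of force: F_au = E_h/a₀ = m_e²e⁶/((4πε₀)³ℏ⁴) = 8.220 × 10⁻⁸ N.
9.49 × 10¹² / 8.220 × 10⁻⁸ = 1.155 × 10²⁰

1.155 × 10²⁰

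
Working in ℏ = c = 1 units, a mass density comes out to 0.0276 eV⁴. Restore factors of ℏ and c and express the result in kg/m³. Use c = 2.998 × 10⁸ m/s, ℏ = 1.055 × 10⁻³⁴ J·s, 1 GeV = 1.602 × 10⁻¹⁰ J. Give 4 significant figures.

6.392 × 10⁻¹⁸ kg/m³

Mass density is [E]/(c²[L]³) = [E]⁴/(ℏ³c⁵).
1 GeV⁴ → 1/(ℏ³c⁵) × (1 GeV in J)⁴ = 2.316 × 10²⁰ kg/m³.
Convert the energy scale: 0.0276 eV⁴ = 2.76 × 10⁻³⁸ GeV⁴.
Result: 2.76 × 10⁻³⁸ × 2.316 × 10²⁰ = 6.392 × 10⁻¹⁸ kg/m³.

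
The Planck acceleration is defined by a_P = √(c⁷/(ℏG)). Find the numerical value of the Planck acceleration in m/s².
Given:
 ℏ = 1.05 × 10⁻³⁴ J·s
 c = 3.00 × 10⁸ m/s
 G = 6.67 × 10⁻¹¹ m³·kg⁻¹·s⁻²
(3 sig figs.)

5.59 × 10⁵¹ m/s²

a_P = √(c⁷/(ℏG))
  = √(3.12 × 10¹⁰³)
  = 5.59 × 10⁵¹ m/s²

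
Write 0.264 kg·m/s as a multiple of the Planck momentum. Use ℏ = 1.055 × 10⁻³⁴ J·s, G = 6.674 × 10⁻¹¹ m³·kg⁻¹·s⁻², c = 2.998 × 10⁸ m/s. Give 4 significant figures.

0.04045

Planck momentum: p_P = √(ℏc³/G) = 6.527 kg·m/s.
0.264 / 6.527 = 0.04045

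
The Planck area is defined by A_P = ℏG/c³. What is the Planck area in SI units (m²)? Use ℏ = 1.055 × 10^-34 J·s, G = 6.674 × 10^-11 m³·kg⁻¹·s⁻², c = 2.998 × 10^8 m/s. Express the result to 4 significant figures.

A_P = ℏG/c³
  = 7.041 × 10^-45 / 2.695 × 10^25
  = 2.613 × 10^-70 m²

2.613 × 10^-70 m²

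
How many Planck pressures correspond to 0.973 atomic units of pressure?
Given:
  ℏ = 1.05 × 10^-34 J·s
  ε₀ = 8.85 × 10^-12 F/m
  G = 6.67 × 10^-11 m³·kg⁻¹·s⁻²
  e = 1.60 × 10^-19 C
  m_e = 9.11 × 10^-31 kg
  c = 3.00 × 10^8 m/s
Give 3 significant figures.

atomic unit of pressure: P_au = E_h/a₀³ = m_e⁴e¹⁰/((4πε₀)⁵ℏ⁸) = 3.01 × 10^13 Pa
Planck pressure: p_P = c⁷/(ℏG²) = 4.68 × 10^113 Pa
0.973 × 3.01 × 10^13 / 4.68 × 10^113 = 6.26 × 10^-101

6.26 × 10^-101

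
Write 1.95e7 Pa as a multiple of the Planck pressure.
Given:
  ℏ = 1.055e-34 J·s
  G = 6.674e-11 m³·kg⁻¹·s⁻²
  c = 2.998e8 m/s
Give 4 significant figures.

Planck pressure: p_P = c⁷/(ℏG²) = 4.632e113 Pa.
1.95e7 / 4.632e113 = 4.210e-107

4.210e-107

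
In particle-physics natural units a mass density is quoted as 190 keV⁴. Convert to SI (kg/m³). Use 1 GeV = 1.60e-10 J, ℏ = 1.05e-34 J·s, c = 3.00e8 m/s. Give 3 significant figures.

0.0443 kg/m³

Mass density is [E]/(c²[L]³) = [E]⁴/(ℏ³c⁵).
1 GeV⁴ → 1/(ℏ³c⁵) × (1 GeV in J)⁴ = 2.33e20 kg/m³.
Convert the energy scale: 190 keV⁴ = 1.90e-22 GeV⁴.
Result: 1.90e-22 × 2.33e20 = 0.0443 kg/m³.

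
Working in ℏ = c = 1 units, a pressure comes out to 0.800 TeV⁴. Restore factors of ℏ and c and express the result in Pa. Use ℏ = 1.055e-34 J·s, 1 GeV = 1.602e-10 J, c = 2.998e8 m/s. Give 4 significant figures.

1.665e49 Pa

Pressure is [E]/[L]³ = [E]⁴/(ℏc)³.
1 GeV⁴ → 1/(ℏc)³ × (1 GeV in J)⁴ = 2.082e37 Pa.
Convert the energy scale: 0.800 TeV⁴ = 8.00e11 GeV⁴.
Result: 8.00e11 × 2.082e37 = 1.665e49 Pa.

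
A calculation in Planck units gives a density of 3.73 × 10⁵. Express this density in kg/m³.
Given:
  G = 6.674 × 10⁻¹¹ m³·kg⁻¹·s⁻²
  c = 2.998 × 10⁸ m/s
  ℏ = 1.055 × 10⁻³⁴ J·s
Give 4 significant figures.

1.922 × 10¹⁰² kg/m³

One Planck density: ρ_P = c⁵/(ℏG²) = 5.154 × 10⁹⁶ kg/m³.
3.73 × 10⁵ × 5.154 × 10⁹⁶ kg/m³ = 1.922 × 10¹⁰² kg/m³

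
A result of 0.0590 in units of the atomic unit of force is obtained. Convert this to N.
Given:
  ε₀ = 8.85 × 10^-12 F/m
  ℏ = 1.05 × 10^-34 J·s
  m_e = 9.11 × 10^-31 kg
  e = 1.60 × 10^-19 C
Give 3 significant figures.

One atomic unit of force: F_au = E_h/a₀ = m_e²e⁶/((4πε₀)³ℏ⁴) = 8.33 × 10^-8 N.
0.0590 × 8.33 × 10^-8 N = 4.91 × 10^-9 N

4.91 × 10^-9 N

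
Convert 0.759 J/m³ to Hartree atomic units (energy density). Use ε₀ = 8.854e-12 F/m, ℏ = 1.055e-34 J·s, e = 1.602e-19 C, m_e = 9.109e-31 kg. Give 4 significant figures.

2.591e-14

atomic unit of energy density: u_au = E_h/a₀³ = m_e⁴e¹⁰/((4πε₀)⁵ℏ⁸) = 2.929e13 J/m³.
0.759 / 2.929e13 = 2.591e-14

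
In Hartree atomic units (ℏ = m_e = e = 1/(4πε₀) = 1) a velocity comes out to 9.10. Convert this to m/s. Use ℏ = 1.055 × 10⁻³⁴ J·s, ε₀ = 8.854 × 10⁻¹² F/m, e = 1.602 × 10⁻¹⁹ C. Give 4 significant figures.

One atomic unit of velocity: v_au = e²/(4πε₀ℏ) = 2.186 × 10⁶ m/s.
9.10 × 2.186 × 10⁶ m/s = 1.990 × 10⁷ m/s

1.990 × 10⁷ m/s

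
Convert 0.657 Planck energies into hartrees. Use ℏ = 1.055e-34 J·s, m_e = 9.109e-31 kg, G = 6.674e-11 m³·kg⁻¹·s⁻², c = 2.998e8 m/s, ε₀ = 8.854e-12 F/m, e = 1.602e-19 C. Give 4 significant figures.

Planck energy: E_P = √(ℏc⁵/G) = 1.957e9 J
hartree: E_h = m_e e⁴/(4πε₀ℏ)² = 4.354e-18 J
0.657 × 1.957e9 / 4.354e-18 = 2.952e26

2.952e26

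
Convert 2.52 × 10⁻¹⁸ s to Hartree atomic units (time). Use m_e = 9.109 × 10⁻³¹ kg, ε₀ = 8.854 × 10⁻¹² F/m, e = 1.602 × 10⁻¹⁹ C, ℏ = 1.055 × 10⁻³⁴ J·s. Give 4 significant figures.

0.1040

atomic unit of time: τ_au = (4πε₀)²ℏ³/(m_e e⁴) = 2.423 × 10⁻¹⁷ s.
2.52 × 10⁻¹⁸ / 2.423 × 10⁻¹⁷ = 0.1040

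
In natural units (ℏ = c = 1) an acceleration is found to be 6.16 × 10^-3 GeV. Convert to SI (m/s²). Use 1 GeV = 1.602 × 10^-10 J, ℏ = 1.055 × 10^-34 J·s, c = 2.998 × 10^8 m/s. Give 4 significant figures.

Acceleration is [L]/[T]² = c·[E]/ℏ.
1 GeV → c/ℏ × (1 GeV in J) = 4.552 × 10^32 m/s².
Result: 6.16 × 10^-3 × 4.552 × 10^32 = 2.804 × 10^30 m/s².

2.804 × 10^30 m/s²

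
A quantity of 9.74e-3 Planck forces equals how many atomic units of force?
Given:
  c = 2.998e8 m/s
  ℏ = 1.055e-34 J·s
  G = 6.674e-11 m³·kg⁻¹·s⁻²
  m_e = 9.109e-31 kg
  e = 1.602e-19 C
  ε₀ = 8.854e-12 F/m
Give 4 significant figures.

1.434e49

Planck force: F_P = c⁴/G = 1.210e44 N
atomic unit of force: F_au = E_h/a₀ = m_e²e⁶/((4πε₀)³ℏ⁴) = 8.220e-8 N
9.74e-3 × 1.210e44 / 8.220e-8 = 1.434e49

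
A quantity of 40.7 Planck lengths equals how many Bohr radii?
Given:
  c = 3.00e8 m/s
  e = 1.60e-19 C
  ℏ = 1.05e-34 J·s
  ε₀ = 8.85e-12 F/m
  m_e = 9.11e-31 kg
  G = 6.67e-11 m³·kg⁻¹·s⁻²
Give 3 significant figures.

1.25e-23

Planck length: ℓ_P = √(ℏG/c³) = 1.61e-35 m
Bohr radius: a₀ = 4πε₀ℏ²/(m_e e²) = 5.26e-11 m
40.7 × 1.61e-35 / 5.26e-11 = 1.25e-23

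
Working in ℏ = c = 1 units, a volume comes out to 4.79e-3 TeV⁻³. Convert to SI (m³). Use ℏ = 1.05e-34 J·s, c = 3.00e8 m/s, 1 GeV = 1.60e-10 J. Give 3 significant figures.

3.66e-59 m³

Volume is [L]³ = [E]⁻³·(ℏc)³.
1 GeV⁻³ → (ℏc)³ × (1 GeV in J)⁻³ = 7.63e-48 m³.
Convert the energy scale: 4.79e-3 TeV⁻³ = 4.79e-12 GeV⁻³.
Result: 4.79e-12 × 7.63e-48 = 3.66e-59 m³.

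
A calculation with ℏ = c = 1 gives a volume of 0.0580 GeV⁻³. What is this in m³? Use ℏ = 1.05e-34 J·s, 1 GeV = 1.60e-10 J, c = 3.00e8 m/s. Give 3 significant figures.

4.43e-49 m³

Volume is [L]³ = [E]⁻³·(ℏc)³.
1 GeV⁻³ → (ℏc)³ × (1 GeV in J)⁻³ = 7.63e-48 m³.
Result: 0.0580 × 7.63e-48 = 4.43e-49 m³.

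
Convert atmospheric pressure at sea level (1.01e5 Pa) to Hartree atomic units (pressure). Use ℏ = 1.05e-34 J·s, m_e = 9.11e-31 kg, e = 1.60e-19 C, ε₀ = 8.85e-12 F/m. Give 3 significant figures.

atomic unit of pressure: P_au = E_h/a₀³ = m_e⁴e¹⁰/((4πε₀)⁵ℏ⁸) = 3.01e13 Pa.
1.01e5 / 3.01e13 = 3.35e-9

3.35e-9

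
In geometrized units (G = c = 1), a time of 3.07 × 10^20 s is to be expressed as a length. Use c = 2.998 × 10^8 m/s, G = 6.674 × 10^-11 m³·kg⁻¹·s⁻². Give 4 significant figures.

Time → length via c.
3.07 × 10^20 s × (c) = 9.204 × 10^28 m

9.204 × 10^28 m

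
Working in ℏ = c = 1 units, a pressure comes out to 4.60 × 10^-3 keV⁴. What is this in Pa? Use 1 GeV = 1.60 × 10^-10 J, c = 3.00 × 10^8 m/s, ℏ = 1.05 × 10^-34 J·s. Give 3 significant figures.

9.65 × 10^10 Pa

Pressure is [E]/[L]³ = [E]⁴/(ℏc)³.
1 GeV⁴ → 1/(ℏc)³ × (1 GeV in J)⁴ = 2.10 × 10^37 Pa.
Convert the energy scale: 4.60 × 10^-3 keV⁴ = 4.60 × 10^-27 GeV⁴.
Result: 4.60 × 10^-27 × 2.10 × 10^37 = 9.65 × 10^10 Pa.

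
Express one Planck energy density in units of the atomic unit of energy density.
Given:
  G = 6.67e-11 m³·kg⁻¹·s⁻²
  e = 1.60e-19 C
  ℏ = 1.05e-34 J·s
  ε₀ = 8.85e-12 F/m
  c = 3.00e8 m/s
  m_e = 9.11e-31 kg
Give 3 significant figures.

Planck energy density: u_P = c⁷/(ℏG²) = 4.68e113 J/m³
atomic unit of energy density: u_au = E_h/a₀³ = m_e⁴e¹⁰/((4πε₀)⁵ℏ⁸) = 3.01e13 J/m³
ratio = 4.68e113 / 3.01e13 = 1.55e100

1.55e100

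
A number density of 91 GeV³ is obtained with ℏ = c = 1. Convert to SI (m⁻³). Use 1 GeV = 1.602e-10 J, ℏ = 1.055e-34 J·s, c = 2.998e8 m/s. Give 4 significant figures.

1.182e49 m⁻³

Number density is [L]⁻³ = [E]³/(ℏc)³.
1 GeV³ → 1/(ℏc)³ × (1 GeV in J)³ = 1.299e47 m⁻³.
Result: 91 × 1.299e47 = 1.182e49 m⁻³.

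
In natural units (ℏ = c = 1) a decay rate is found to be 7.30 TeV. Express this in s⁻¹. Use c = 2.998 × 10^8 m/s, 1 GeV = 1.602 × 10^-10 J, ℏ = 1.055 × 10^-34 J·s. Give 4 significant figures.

A rate is [E]/ℏ; divide by ℏ.
1 GeV → 1/ℏ × (1 GeV in J) = 1.518 × 10^24 s⁻¹.
Convert the energy scale: 7.30 TeV = 7.30 × 10^3 GeV.
Result: 7.30 × 10^3 × 1.518 × 10^24 = 1.108 × 10^28 s⁻¹.

1.108 × 10^28 s⁻¹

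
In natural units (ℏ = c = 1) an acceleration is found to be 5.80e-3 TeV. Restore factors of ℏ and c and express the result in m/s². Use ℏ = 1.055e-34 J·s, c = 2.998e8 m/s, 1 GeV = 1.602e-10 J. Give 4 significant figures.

2.640e33 m/s²

Acceleration is [L]/[T]² = c·[E]/ℏ.
1 GeV → c/ℏ × (1 GeV in J) = 4.552e32 m/s².
Convert the energy scale: 5.80e-3 TeV = 5.80 GeV.
Result: 5.80 × 4.552e32 = 2.640e33 m/s².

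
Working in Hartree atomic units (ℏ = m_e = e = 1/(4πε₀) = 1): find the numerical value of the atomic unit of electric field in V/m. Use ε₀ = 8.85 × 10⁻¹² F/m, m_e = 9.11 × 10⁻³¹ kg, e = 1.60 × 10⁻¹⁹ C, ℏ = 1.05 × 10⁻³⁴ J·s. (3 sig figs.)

5.20 × 10¹¹ V/m

From ℏ = m_e = e = 1/(4πε₀) = 1 the electric field scale is E_au = E_h/(e a₀) = m_e²e⁵/((4πε₀)³ℏ⁴).
E_h = 4.38 × 10⁻¹⁸ J
a₀ = 5.26 × 10⁻¹¹ m
E_h/(e·a₀) = 5.20 × 10¹¹ V/m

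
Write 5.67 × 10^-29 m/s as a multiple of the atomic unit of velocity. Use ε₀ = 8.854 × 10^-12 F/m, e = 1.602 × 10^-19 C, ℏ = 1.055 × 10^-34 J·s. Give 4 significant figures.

atomic unit of velocity: v_au = e²/(4πε₀ℏ) = 2.186 × 10^6 m/s.
5.67 × 10^-29 / 2.186 × 10^6 = 2.593 × 10^-35

2.593 × 10^-35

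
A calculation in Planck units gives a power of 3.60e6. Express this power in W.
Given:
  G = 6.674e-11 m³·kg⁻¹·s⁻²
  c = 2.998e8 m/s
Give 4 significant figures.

One Planck power: P_P = c⁵/G = 3.629e52 W.
3.60e6 × 3.629e52 W = 1.306e59 W

1.306e59 W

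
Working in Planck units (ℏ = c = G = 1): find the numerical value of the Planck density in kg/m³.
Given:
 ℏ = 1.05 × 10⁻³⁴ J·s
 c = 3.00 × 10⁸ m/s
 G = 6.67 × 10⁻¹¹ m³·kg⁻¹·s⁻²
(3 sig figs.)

5.20 × 10⁹⁶ kg/m³

From ℏ = c = G = 1 the density scale is ρ_P = c⁵/(ℏG²).
  = 2.43 × 10⁴² / 4.67 × 10⁻⁵⁵
  = 5.20 × 10⁹⁶ kg/m³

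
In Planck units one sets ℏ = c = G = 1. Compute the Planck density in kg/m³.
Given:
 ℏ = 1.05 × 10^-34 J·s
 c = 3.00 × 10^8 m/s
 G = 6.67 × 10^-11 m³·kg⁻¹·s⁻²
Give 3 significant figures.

ρ_P = c⁵/(ℏG²)
  = 2.43 × 10^42 / 4.67 × 10^-55
  = 5.20 × 10^96 kg/m³

5.20 × 10^96 kg/m³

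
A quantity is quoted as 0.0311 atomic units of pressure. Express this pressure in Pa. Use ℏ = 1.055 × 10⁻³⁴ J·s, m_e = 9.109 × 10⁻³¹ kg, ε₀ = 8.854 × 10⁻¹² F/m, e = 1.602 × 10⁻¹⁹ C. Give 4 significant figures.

One atomic unit of pressure: P_au = E_h/a₀³ = m_e⁴e¹⁰/((4πε₀)⁵ℏ⁸) = 2.929 × 10¹³ Pa.
0.0311 × 2.929 × 10¹³ Pa = 9.110 × 10¹¹ Pa

9.110 × 10¹¹ Pa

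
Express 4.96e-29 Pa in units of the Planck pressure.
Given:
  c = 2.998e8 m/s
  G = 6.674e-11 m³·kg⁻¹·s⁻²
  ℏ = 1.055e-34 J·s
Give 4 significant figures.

1.071e-142

Planck pressure: p_P = c⁷/(ℏG²) = 4.632e113 Pa.
4.96e-29 / 4.632e113 = 1.071e-142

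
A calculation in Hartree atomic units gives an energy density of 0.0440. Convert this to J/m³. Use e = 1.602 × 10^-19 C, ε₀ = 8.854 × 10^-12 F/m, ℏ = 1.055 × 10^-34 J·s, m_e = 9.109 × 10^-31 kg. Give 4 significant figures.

One atomic unit of energy density: u_au = E_h/a₀³ = m_e⁴e¹⁰/((4πε₀)⁵ℏ⁸) = 2.929 × 10^13 J/m³.
0.0440 × 2.929 × 10^13 J/m³ = 1.289 × 10^12 J/m³

1.289 × 10^12 J/m³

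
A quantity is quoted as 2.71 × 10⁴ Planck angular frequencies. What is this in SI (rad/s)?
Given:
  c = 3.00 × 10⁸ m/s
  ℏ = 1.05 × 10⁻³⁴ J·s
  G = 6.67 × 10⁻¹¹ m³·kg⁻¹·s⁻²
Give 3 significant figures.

5.05 × 10⁴⁷ rad/s

One Planck angular frequency: ω_P = √(c⁵/(ℏG)) = 1.86 × 10⁴³ rad/s.
2.71 × 10⁴ × 1.86 × 10⁴³ rad/s = 5.05 × 10⁴⁷ rad/s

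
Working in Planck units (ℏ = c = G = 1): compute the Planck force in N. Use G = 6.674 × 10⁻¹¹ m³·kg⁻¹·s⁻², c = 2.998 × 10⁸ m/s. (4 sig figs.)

1.210 × 10⁴⁴ N

Dimensional analysis gives F_P = c⁴/G.
  = 8.078 × 10³³ / 6.674 × 10⁻¹¹
  = 1.210 × 10⁴⁴ N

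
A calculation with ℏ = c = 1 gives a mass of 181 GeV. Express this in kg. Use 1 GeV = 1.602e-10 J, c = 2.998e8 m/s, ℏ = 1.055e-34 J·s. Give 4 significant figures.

3.226e-25 kg

Mass is [E]/c²; divide by c².
1 GeV → 1/c² × (1 GeV in J) = 1.782e-27 kg.
Result: 181 × 1.782e-27 = 3.226e-25 kg.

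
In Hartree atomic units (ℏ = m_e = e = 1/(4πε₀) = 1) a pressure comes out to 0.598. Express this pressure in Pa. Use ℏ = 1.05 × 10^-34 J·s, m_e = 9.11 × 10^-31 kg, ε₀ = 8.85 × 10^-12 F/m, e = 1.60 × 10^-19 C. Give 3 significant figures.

1.80 × 10^13 Pa

One atomic unit of pressure: P_au = E_h/a₀³ = m_e⁴e¹⁰/((4πε₀)⁵ℏ⁸) = 3.01 × 10^13 Pa.
0.598 × 3.01 × 10^13 Pa = 1.80 × 10^13 Pa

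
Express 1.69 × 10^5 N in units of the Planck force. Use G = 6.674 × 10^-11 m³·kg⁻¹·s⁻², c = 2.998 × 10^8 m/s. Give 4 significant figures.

1.396 × 10^-39

Planck force: F_P = c⁴/G = 1.210 × 10^44 N.
1.69 × 10^5 / 1.210 × 10^44 = 1.396 × 10^-39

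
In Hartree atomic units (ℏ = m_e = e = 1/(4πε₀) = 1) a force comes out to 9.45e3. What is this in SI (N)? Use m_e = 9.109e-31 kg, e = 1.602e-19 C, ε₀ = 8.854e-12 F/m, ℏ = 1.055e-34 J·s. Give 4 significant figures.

One atomic unit of force: F_au = E_h/a₀ = m_e²e⁶/((4πε₀)³ℏ⁴) = 8.220e-8 N.
9.45e3 × 8.220e-8 N = 7.768e-4 N

7.768e-4 N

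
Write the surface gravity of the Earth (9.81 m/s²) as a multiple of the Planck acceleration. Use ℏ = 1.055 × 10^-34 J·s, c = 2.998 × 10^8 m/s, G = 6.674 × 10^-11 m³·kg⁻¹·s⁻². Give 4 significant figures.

Planck acceleration: a_P = √(c⁷/(ℏG)) = 5.560 × 10^51 m/s².
9.81 / 5.560 × 10^51 = 1.764 × 10^-51

1.764 × 10^-51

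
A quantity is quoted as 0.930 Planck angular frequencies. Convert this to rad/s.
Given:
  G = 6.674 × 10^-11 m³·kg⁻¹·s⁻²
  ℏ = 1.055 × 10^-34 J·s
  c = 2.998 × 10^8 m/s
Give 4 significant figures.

1.725 × 10^43 rad/s

One Planck angular frequency: ω_P = √(c⁵/(ℏG)) = 1.855 × 10^43 rad/s.
0.930 × 1.855 × 10^43 rad/s = 1.725 × 10^43 rad/s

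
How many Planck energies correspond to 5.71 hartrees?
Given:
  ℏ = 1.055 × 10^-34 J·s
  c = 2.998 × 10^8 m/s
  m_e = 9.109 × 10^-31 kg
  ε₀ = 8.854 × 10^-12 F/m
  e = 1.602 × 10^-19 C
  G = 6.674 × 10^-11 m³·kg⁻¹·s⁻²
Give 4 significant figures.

hartree: E_h = m_e e⁴/(4πε₀ℏ)² = 4.354 × 10^-18 J
Planck energy: E_P = √(ℏc⁵/G) = 1.957 × 10^9 J
5.71 × 4.354 × 10^-18 / 1.957 × 10^9 = 1.271 × 10^-26

1.271 × 10^-26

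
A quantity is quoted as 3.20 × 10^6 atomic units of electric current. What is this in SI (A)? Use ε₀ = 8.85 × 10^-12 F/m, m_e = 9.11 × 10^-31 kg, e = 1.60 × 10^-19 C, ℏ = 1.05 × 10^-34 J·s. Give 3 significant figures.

2.13 × 10^4 A

One atomic unit of electric current: I_au = e E_h/ℏ = m_e e⁵/((4πε₀)²ℏ³) = 6.67 × 10^-3 A.
3.20 × 10^6 × 6.67 × 10^-3 A = 2.13 × 10^4 A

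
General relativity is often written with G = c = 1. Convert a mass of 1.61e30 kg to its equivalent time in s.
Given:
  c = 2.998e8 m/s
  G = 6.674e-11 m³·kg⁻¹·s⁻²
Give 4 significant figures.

3.988e-6 s

Mass → time via G/c³.
1.61e30 kg × (G/c³) = 3.988e-6 s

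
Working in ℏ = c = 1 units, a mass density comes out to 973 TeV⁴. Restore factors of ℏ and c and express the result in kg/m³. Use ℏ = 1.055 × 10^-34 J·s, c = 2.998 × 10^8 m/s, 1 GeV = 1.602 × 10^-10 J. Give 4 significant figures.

2.253 × 10^35 kg/m³

Mass density is [E]/(c²[L]³) = [E]⁴/(ℏ³c⁵).
1 GeV⁴ → 1/(ℏ³c⁵) × (1 GeV in J)⁴ = 2.316 × 10^20 kg/m³.
Convert the energy scale: 973 TeV⁴ = 9.73 × 10^14 GeV⁴.
Result: 9.73 × 10^14 × 2.316 × 10^20 = 2.253 × 10^35 kg/m³.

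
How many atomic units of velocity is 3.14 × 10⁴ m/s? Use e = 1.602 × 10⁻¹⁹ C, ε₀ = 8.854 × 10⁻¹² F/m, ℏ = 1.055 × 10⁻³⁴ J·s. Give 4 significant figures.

0.01436

atomic unit of velocity: v_au = e²/(4πε₀ℏ) = 2.186 × 10⁶ m/s.
3.14 × 10⁴ / 2.186 × 10⁶ = 0.01436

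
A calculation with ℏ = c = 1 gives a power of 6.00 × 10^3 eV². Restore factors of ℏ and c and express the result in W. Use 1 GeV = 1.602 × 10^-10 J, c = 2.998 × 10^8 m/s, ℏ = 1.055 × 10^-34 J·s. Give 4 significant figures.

1.460 W

Power is [E]/[T] = [E]²/ℏ.
1 GeV² → 1/ℏ × (1 GeV in J)² = 2.433 × 10^14 W.
Convert the energy scale: 6.00 × 10^3 eV² = 6.00 × 10^-15 GeV².
Result: 6.00 × 10^-15 × 2.433 × 10^14 = 1.460 W.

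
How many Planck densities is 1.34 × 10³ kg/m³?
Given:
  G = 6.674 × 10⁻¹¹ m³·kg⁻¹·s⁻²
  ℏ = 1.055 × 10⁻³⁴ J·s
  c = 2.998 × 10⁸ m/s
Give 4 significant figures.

2.600 × 10⁻⁹⁴

Planck density: ρ_P = c⁵/(ℏG²) = 5.154 × 10⁹⁶ kg/m³.
1.34 × 10³ / 5.154 × 10⁹⁶ = 2.600 × 10⁻⁹⁴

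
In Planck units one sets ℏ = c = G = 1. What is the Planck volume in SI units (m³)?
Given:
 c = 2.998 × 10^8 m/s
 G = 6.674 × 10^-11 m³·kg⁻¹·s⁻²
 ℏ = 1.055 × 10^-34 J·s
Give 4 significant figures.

4.224 × 10^-105 m³

V_P = (ℏG/c³)^(3/2)
  = √(1.784 × 10^-209)
  = 4.224 × 10^-105 m³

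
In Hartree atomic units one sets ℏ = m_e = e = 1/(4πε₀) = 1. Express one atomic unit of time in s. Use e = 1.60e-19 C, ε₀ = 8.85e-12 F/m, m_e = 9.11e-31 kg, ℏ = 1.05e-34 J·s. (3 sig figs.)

τ_au = (4πε₀)²ℏ³/(m_e e⁴)
E_h = 4.38e-18 J
ℏ/E_h = 2.40e-17 s

2.40e-17 s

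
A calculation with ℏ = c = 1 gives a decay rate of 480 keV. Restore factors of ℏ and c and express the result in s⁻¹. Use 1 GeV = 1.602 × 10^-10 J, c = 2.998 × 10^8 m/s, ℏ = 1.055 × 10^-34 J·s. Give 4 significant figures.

7.289 × 10^20 s⁻¹

A rate is [E]/ℏ; divide by ℏ.
1 GeV → 1/ℏ × (1 GeV in J) = 1.518 × 10^24 s⁻¹.
Convert the energy scale: 480 keV = 4.80 × 10^-4 GeV.
Result: 4.80 × 10^-4 × 1.518 × 10^24 = 7.289 × 10^20 s⁻¹.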